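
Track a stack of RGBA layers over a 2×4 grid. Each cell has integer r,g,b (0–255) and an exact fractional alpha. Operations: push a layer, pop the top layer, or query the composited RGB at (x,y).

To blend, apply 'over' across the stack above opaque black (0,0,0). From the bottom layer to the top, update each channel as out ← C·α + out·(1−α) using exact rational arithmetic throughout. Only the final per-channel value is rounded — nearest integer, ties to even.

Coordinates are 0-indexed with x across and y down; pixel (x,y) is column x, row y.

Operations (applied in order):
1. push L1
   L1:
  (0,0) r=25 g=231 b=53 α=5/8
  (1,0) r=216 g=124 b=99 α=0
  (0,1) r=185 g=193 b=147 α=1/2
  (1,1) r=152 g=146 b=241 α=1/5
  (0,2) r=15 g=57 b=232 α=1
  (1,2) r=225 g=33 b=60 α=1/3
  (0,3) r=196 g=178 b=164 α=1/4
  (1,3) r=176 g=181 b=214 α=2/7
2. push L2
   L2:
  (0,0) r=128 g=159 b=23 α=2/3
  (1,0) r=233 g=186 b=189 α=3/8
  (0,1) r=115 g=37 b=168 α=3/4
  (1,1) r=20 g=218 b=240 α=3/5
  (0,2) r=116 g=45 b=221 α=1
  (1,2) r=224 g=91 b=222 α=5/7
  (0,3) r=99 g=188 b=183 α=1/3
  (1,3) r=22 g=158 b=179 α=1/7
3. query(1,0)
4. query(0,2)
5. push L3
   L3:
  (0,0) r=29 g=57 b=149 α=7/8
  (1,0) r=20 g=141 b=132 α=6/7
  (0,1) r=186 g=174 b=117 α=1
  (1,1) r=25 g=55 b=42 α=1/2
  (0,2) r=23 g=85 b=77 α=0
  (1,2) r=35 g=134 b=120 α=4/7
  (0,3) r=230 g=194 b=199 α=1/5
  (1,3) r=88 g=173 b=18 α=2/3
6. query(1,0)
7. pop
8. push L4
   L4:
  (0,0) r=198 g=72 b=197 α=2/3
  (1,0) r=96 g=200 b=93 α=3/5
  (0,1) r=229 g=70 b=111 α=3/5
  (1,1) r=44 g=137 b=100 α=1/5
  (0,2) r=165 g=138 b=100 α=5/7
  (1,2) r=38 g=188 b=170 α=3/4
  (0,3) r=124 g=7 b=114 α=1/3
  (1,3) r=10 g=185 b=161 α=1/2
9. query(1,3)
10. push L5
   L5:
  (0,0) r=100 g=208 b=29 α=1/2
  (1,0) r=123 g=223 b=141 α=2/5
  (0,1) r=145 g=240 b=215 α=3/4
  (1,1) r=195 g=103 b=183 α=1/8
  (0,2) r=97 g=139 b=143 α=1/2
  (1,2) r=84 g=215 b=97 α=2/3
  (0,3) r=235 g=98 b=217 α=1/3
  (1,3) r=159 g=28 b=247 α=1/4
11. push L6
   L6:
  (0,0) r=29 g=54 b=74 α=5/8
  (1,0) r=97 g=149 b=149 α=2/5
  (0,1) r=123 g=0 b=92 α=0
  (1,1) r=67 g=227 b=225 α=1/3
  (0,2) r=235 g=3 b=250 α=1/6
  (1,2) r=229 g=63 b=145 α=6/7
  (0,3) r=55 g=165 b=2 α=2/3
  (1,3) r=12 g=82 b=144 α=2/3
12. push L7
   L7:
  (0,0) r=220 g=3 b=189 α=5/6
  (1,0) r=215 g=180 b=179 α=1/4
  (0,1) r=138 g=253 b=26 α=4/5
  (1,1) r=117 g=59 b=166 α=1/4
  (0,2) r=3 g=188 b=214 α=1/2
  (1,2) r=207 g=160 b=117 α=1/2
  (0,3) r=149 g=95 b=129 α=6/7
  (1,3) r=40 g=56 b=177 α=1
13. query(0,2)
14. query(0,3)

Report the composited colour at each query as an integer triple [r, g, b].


at x=1,y=0 over L1,L2:
+L1 (α=0) → [0, 0, 0]
+L2 (α=3/8) → [699/8, 279/4, 567/8]
rounded: [87, 70, 71]

at x=0,y=2 over L1,L2:
after L1 α=1: [15, 57, 232]
after L2 α=1: [116, 45, 221]
→ [116, 45, 221]

query (1,0) [L1,L2,L3] — begin 0,0,0
after L1 α=0: [0, 0, 0]
after L2 α=3/8: [699/8, 279/4, 567/8]
after L3 α=6/7: [237/8, 3663/28, 6903/56]
rounded: [30, 131, 123]

at x=1,y=3 over L1,L2,L4:
L1 α=2/7: [352/7, 362/7, 428/7]
L2 α=1/7: [2266/49, 3278/49, 3821/49]
L4 α=1/2: [1378/49, 12343/98, 5855/49]
= [28, 126, 119]

at x=0,y=2 over L1,L2,L4,L5,L6,L7:
+L1 (α=1) → [15, 57, 232]
+L2 (α=1) → [116, 45, 221]
+L4 (α=5/7) → [151, 780/7, 942/7]
+L5 (α=1/2) → [124, 1753/14, 1943/14]
+L6 (α=1/6) → [285/2, 8807/84, 4405/28]
+L7 (α=1/2) → [291/4, 24599/168, 10397/56]
→ [73, 146, 186]

(0,3) stack=L1,L2,L4,L5,L6,L7; from [0,0,0]:
L1 α=1/4: [49, 89/2, 41]
L2 α=1/3: [197/3, 277/3, 265/3]
L4 α=1/3: [766/9, 575/9, 872/9]
L5 α=1/3: [3647/27, 2032/27, 3697/27]
L6 α=2/3: [6617/81, 10942/81, 3805/81]
L7 α=6/7: [79031/567, 57112/567, 66499/567]
= [139, 101, 117]


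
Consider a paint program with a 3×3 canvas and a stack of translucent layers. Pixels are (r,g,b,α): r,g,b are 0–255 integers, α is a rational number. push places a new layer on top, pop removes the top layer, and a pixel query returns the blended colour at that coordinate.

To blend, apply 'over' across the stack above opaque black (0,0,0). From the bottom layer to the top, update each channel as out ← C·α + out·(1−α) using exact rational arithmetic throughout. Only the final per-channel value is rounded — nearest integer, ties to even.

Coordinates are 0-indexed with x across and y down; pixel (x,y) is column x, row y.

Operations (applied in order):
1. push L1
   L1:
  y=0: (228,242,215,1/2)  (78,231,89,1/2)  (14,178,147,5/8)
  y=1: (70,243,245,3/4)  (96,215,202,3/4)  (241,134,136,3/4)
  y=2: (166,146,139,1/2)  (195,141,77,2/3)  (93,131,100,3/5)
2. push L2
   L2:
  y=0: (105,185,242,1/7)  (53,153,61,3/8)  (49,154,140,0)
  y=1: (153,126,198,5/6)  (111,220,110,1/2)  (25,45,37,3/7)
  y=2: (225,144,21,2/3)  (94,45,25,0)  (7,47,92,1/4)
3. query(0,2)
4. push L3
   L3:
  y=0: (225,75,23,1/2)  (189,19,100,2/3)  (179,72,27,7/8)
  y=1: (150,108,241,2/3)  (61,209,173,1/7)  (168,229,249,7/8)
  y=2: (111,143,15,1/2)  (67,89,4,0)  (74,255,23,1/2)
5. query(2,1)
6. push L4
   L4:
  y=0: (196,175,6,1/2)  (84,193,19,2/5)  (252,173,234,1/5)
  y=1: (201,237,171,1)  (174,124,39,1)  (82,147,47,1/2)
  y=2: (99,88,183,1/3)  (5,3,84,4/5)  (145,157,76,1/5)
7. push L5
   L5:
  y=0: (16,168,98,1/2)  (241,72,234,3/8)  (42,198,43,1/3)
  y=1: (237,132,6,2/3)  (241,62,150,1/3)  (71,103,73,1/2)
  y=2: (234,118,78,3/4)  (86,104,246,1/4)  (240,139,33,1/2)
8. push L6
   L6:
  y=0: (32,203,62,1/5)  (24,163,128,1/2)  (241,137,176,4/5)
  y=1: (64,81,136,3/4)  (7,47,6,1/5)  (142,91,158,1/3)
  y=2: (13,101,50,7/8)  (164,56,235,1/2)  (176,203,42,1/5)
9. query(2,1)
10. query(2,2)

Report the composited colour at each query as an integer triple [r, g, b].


query (0,2) [L1,L2] — begin 0,0,0
L1 α=1/2: [83, 73, 139/2]
L2 α=2/3: [533/3, 361/3, 223/6]
rounded: [178, 120, 37]

at x=2,y=1 over L1,L2,L3:
L1 α=3/4: [723/4, 201/2, 102]
L2 α=3/7: [114, 537/7, 519/7]
L3 α=7/8: [645/4, 5879/28, 1590/7]
rounded: [161, 210, 227]

at x=2,y=1 over L1,L2,L3,L4,L5,L6:
after L1 α=3/4: [723/4, 201/2, 102]
after L2 α=3/7: [114, 537/7, 519/7]
after L3 α=7/8: [645/4, 5879/28, 1590/7]
after L4 α=1/2: [973/8, 9995/56, 1919/14]
after L5 α=1/2: [1541/16, 15763/112, 2941/28]
after L6 α=1/3: [2677/24, 6953/56, 5153/42]
= [112, 124, 123]

(2,2) stack=L1,L2,L3,L4,L5,L6; from [0,0,0]:
L1 α=3/5: [279/5, 393/5, 60]
L2 α=1/4: [218/5, 707/10, 68]
L3 α=1/2: [294/5, 3257/20, 91/2]
L4 α=1/5: [1901/25, 4042/25, 258/5]
L5 α=1/2: [7901/50, 7517/50, 423/10]
L6 α=1/5: [20202/125, 20109/125, 1056/25]
rounded: [162, 161, 42]


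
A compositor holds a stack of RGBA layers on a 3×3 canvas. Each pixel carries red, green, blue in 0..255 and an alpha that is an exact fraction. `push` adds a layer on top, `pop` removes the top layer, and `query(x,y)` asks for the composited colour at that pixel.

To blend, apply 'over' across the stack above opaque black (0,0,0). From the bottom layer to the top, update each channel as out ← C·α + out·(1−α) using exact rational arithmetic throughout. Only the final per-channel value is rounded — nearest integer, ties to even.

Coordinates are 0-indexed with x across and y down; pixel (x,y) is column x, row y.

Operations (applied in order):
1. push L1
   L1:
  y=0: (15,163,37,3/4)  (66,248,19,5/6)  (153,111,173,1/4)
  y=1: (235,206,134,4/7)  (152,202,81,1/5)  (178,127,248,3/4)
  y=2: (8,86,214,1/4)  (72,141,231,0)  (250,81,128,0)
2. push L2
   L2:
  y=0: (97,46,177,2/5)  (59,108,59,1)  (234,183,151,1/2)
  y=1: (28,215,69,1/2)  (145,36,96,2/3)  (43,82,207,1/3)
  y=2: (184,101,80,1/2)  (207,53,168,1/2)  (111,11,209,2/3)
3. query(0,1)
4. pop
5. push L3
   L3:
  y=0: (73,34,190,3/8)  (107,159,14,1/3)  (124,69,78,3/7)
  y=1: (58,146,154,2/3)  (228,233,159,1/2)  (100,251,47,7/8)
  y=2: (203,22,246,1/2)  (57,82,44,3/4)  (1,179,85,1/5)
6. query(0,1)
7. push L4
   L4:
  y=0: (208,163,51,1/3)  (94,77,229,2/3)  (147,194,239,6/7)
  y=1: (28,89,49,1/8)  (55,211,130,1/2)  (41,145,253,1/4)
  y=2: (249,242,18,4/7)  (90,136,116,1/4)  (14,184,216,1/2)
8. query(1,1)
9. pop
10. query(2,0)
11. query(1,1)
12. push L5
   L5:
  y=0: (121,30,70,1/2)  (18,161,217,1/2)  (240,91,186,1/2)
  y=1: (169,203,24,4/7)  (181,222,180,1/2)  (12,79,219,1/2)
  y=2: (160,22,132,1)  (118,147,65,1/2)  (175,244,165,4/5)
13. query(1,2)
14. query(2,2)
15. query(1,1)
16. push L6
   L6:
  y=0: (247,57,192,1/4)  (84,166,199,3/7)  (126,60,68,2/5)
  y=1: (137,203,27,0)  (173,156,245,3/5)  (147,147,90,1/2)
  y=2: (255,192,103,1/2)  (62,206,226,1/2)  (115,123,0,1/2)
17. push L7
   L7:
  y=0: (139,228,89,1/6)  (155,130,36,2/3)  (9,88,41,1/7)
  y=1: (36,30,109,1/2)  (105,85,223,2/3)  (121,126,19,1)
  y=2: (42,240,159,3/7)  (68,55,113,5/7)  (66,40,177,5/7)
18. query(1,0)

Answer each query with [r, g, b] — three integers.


(0,1) stack=L1,L2; from [0,0,0]:
+L1 (α=4/7) → [940/7, 824/7, 536/7]
+L2 (α=1/2) → [568/7, 2329/14, 1019/14]
rounded: [81, 166, 73]

(0,1) stack=L1,L3; from [0,0,0]:
after L1 α=4/7: [940/7, 824/7, 536/7]
after L3 α=2/3: [584/7, 956/7, 2692/21]
= [83, 137, 128]

at x=1,y=1 over L1,L3,L4:
+L1 (α=1/5) → [152/5, 202/5, 81/5]
+L3 (α=1/2) → [646/5, 1367/10, 438/5]
+L4 (α=1/2) → [921/10, 3477/20, 544/5]
→ [92, 174, 109]

(2,0) stack=L1,L3; from [0,0,0]:
L1 α=1/4: [153/4, 111/4, 173/4]
L3 α=3/7: [75, 318/7, 407/7]
→ [75, 45, 58]

(1,1) stack=L1,L3; from [0,0,0]:
L1 α=1/5: [152/5, 202/5, 81/5]
L3 α=1/2: [646/5, 1367/10, 438/5]
→ [129, 137, 88]

query (1,2) [L1,L3,L5] — begin 0,0,0
L1 α=0: [0, 0, 0]
L3 α=3/4: [171/4, 123/2, 33]
L5 α=1/2: [643/8, 417/4, 49]
= [80, 104, 49]

query (2,2) [L1,L3,L5] — begin 0,0,0
+L1 (α=0) → [0, 0, 0]
+L3 (α=1/5) → [1/5, 179/5, 17]
+L5 (α=4/5) → [3501/25, 5059/25, 677/5]
→ [140, 202, 135]

(1,1) stack=L1,L3,L5; from [0,0,0]:
L1 α=1/5: [152/5, 202/5, 81/5]
L3 α=1/2: [646/5, 1367/10, 438/5]
L5 α=1/2: [1551/10, 3587/20, 669/5]
→ [155, 179, 134]

(1,0) stack=L1,L3,L5,L6,L7; from [0,0,0]:
after L1 α=5/6: [55, 620/3, 95/6]
after L3 α=1/3: [217/3, 1717/9, 137/9]
after L5 α=1/2: [271/6, 1583/9, 1045/9]
after L6 α=3/7: [1298/21, 10814/63, 9553/63]
after L7 α=2/3: [7808/63, 27194/189, 14089/189]
= [124, 144, 75]


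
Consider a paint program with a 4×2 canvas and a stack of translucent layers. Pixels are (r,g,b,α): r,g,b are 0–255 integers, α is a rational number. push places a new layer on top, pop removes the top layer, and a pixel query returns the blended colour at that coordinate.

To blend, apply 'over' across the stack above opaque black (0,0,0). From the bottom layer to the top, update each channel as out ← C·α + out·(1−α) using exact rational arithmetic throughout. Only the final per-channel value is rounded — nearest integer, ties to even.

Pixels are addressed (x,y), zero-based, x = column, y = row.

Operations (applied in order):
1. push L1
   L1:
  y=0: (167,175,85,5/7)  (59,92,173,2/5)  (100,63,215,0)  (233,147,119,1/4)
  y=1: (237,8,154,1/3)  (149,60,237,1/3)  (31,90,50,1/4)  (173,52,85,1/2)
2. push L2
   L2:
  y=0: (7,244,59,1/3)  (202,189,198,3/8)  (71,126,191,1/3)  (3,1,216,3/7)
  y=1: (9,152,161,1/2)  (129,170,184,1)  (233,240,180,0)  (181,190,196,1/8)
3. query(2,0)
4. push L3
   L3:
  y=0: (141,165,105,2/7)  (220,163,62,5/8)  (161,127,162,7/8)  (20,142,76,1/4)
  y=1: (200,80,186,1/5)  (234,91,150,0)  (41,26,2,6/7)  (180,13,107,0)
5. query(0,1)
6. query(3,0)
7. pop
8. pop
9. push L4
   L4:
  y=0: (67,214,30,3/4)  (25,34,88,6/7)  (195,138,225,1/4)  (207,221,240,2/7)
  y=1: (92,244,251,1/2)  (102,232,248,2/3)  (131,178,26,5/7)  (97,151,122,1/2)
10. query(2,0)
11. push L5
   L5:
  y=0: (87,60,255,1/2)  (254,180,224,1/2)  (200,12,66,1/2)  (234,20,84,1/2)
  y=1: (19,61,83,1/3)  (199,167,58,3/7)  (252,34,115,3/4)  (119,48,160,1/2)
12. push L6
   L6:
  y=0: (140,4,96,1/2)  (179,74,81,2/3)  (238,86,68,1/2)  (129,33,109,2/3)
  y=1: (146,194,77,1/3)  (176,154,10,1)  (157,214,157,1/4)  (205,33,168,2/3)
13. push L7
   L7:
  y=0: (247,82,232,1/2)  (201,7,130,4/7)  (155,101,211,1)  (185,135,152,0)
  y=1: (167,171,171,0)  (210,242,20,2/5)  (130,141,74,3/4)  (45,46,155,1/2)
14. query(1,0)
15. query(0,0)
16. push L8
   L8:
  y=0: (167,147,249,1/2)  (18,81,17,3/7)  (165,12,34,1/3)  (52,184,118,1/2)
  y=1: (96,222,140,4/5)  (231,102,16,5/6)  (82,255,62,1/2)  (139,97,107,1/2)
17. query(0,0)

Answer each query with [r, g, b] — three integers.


query (2,0) [L1,L2] — begin 0,0,0
after L1 α=0: [0, 0, 0]
after L2 α=1/3: [71/3, 42, 191/3]
rounded: [24, 42, 64]

query (0,1) [L1,L2,L3] — begin 0,0,0
after L1 α=1/3: [79, 8/3, 154/3]
after L2 α=1/2: [44, 232/3, 637/6]
after L3 α=1/5: [376/5, 1168/15, 1832/15]
rounded: [75, 78, 122]

(3,0) stack=L1,L2,L3; from [0,0,0]:
L1 α=1/4: [233/4, 147/4, 119/4]
L2 α=3/7: [242/7, 150/7, 767/7]
L3 α=1/4: [433/14, 361/7, 2833/28]
rounded: [31, 52, 101]

query (2,0) [L1,L4] — begin 0,0,0
+L1 (α=0) → [0, 0, 0]
+L4 (α=1/4) → [195/4, 69/2, 225/4]
→ [49, 34, 56]

query (1,0) [L1,L4,L5,L6,L7] — begin 0,0,0
L1 α=2/5: [118/5, 184/5, 346/5]
L4 α=6/7: [124/5, 172/5, 2986/35]
L5 α=1/2: [697/5, 536/5, 5413/35]
L6 α=2/3: [829/5, 1276/15, 11083/105]
L7 α=4/7: [6507/35, 1416/35, 29283/245]
= [186, 40, 120]

(0,0) stack=L1,L4,L5,L6,L7; from [0,0,0]:
after L1 α=5/7: [835/7, 125, 425/7]
after L4 α=3/4: [1121/14, 767/4, 1055/28]
after L5 α=1/2: [2339/28, 1007/8, 8195/56]
after L6 α=1/2: [6259/56, 1039/16, 13571/112]
after L7 α=1/2: [20091/112, 2351/32, 39555/224]
rounded: [179, 73, 177]

at x=0,y=0 over L1,L4,L5,L6,L7,L8:
L1 α=5/7: [835/7, 125, 425/7]
L4 α=3/4: [1121/14, 767/4, 1055/28]
L5 α=1/2: [2339/28, 1007/8, 8195/56]
L6 α=1/2: [6259/56, 1039/16, 13571/112]
L7 α=1/2: [20091/112, 2351/32, 39555/224]
L8 α=1/2: [38795/224, 7055/64, 95331/448]
rounded: [173, 110, 213]


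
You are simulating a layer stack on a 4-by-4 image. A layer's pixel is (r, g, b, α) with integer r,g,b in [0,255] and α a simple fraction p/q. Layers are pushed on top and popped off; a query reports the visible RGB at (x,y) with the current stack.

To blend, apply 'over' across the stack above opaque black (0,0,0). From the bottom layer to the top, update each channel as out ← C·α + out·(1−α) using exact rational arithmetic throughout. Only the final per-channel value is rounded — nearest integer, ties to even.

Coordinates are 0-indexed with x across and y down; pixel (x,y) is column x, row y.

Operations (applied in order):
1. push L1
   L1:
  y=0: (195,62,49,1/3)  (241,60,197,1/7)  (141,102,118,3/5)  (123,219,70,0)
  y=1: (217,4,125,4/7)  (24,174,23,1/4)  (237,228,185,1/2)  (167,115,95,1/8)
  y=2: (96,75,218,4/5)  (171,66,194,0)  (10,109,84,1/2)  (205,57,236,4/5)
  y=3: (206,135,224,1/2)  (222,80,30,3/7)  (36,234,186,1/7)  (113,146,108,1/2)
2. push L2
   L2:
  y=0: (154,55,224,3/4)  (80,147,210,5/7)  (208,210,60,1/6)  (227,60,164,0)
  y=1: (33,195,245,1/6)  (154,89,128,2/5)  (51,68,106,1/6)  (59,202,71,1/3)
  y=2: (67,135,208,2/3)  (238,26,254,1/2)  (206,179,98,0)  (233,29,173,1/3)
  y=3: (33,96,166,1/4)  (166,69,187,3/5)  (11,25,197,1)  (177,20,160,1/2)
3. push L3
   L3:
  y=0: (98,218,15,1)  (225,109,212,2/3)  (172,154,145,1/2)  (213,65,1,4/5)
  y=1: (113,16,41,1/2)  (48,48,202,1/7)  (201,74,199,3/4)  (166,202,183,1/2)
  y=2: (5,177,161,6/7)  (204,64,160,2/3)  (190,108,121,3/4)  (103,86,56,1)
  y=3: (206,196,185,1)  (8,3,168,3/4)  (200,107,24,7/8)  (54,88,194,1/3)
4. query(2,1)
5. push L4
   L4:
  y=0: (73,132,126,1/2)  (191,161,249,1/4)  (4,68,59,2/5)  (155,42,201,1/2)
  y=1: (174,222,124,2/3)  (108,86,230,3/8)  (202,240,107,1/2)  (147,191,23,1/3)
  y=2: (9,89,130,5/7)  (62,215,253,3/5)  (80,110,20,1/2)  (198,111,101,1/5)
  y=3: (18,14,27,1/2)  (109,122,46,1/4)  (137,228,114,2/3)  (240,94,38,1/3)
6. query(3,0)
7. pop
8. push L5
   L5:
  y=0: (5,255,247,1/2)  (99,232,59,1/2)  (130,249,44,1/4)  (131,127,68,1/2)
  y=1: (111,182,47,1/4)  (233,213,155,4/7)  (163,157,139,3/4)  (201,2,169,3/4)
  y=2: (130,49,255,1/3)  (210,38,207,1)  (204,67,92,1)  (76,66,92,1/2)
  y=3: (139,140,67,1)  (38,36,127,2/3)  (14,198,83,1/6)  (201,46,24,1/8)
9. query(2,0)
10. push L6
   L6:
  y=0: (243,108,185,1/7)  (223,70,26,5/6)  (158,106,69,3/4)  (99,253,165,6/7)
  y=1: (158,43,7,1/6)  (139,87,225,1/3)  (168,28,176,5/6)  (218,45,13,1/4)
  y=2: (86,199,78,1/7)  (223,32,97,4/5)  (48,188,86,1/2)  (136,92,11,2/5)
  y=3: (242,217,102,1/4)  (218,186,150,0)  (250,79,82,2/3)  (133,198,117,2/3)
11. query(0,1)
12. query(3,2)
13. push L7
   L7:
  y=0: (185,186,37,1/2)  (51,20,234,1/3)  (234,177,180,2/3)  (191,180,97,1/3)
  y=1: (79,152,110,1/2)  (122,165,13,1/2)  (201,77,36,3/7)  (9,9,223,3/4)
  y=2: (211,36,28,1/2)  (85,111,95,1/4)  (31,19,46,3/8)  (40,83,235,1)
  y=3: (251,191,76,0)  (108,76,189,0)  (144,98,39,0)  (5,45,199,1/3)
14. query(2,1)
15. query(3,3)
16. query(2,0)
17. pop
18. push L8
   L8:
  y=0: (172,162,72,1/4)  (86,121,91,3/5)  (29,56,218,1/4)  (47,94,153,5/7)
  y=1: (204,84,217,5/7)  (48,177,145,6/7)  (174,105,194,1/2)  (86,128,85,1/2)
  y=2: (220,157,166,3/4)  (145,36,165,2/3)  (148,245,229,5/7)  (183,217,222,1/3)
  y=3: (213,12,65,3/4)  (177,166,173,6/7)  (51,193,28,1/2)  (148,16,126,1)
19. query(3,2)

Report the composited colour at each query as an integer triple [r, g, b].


(2,1) stack=L1,L2,L3; from [0,0,0]:
+L1 (α=1/2) → [237/2, 114, 185/2]
+L2 (α=1/6) → [429/4, 319/3, 379/4]
+L3 (α=3/4) → [2841/16, 985/12, 2767/16]
= [178, 82, 173]

(3,0) stack=L1,L2,L3,L4; from [0,0,0]:
L1 α=0: [0, 0, 0]
L2 α=0: [0, 0, 0]
L3 α=4/5: [852/5, 52, 4/5]
L4 α=1/2: [1627/10, 47, 1009/10]
→ [163, 47, 101]

(2,0) stack=L1,L2,L3,L5; from [0,0,0]:
after L1 α=3/5: [423/5, 306/5, 354/5]
after L2 α=1/6: [631/6, 86, 69]
after L3 α=1/2: [1663/12, 120, 107]
after L5 α=1/4: [2183/16, 609/4, 365/4]
rounded: [136, 152, 91]

(0,1) stack=L1,L2,L3,L5,L6; from [0,0,0]:
after L1 α=4/7: [124, 16/7, 500/7]
after L2 α=1/6: [653/6, 1445/42, 1405/14]
after L3 α=1/2: [1331/12, 2117/84, 1979/28]
after L5 α=1/4: [1775/16, 7213/112, 7253/112]
after L6 α=1/6: [3801/32, 13627/224, 37049/672]
rounded: [119, 61, 55]

at x=3,y=2 over L1,L2,L3,L5,L6:
L1 α=4/5: [164, 228/5, 944/5]
L2 α=1/3: [187, 601/15, 2753/15]
L3 α=1: [103, 86, 56]
L5 α=1/2: [179/2, 76, 74]
L6 α=2/5: [1081/10, 412/5, 244/5]
rounded: [108, 82, 49]

at x=2,y=1 over L1,L2,L3,L5,L6,L7:
+L1 (α=1/2) → [237/2, 114, 185/2]
+L2 (α=1/6) → [429/4, 319/3, 379/4]
+L3 (α=3/4) → [2841/16, 985/12, 2767/16]
+L5 (α=3/4) → [10665/64, 6637/48, 9439/64]
+L6 (α=5/6) → [21475/128, 13357/288, 65759/384]
+L7 (α=3/7) → [40771/224, 29989/504, 76127/672]
= [182, 60, 113]

(3,3) stack=L1,L2,L3,L5,L6,L7; from [0,0,0]:
+L1 (α=1/2) → [113/2, 73, 54]
+L2 (α=1/2) → [467/4, 93/2, 107]
+L3 (α=1/3) → [575/6, 181/3, 136]
+L5 (α=1/8) → [5231/48, 1405/24, 122]
+L6 (α=2/3) → [17999/144, 10909/72, 356/3]
+L7 (α=1/3) → [18359/216, 12529/108, 1309/9]
= [85, 116, 145]

at x=2,y=0 over L1,L2,L3,L5,L6,L7:
L1 α=3/5: [423/5, 306/5, 354/5]
L2 α=1/6: [631/6, 86, 69]
L3 α=1/2: [1663/12, 120, 107]
L5 α=1/4: [2183/16, 609/4, 365/4]
L6 α=3/4: [9767/64, 1881/16, 1193/16]
L7 α=2/3: [39719/192, 2515/16, 6953/48]
→ [207, 157, 145]

query (3,2) [L1,L2,L3,L5,L6,L8] — begin 0,0,0
after L1 α=4/5: [164, 228/5, 944/5]
after L2 α=1/3: [187, 601/15, 2753/15]
after L3 α=1: [103, 86, 56]
after L5 α=1/2: [179/2, 76, 74]
after L6 α=2/5: [1081/10, 412/5, 244/5]
after L8 α=1/3: [1996/15, 1909/15, 1598/15]
rounded: [133, 127, 107]


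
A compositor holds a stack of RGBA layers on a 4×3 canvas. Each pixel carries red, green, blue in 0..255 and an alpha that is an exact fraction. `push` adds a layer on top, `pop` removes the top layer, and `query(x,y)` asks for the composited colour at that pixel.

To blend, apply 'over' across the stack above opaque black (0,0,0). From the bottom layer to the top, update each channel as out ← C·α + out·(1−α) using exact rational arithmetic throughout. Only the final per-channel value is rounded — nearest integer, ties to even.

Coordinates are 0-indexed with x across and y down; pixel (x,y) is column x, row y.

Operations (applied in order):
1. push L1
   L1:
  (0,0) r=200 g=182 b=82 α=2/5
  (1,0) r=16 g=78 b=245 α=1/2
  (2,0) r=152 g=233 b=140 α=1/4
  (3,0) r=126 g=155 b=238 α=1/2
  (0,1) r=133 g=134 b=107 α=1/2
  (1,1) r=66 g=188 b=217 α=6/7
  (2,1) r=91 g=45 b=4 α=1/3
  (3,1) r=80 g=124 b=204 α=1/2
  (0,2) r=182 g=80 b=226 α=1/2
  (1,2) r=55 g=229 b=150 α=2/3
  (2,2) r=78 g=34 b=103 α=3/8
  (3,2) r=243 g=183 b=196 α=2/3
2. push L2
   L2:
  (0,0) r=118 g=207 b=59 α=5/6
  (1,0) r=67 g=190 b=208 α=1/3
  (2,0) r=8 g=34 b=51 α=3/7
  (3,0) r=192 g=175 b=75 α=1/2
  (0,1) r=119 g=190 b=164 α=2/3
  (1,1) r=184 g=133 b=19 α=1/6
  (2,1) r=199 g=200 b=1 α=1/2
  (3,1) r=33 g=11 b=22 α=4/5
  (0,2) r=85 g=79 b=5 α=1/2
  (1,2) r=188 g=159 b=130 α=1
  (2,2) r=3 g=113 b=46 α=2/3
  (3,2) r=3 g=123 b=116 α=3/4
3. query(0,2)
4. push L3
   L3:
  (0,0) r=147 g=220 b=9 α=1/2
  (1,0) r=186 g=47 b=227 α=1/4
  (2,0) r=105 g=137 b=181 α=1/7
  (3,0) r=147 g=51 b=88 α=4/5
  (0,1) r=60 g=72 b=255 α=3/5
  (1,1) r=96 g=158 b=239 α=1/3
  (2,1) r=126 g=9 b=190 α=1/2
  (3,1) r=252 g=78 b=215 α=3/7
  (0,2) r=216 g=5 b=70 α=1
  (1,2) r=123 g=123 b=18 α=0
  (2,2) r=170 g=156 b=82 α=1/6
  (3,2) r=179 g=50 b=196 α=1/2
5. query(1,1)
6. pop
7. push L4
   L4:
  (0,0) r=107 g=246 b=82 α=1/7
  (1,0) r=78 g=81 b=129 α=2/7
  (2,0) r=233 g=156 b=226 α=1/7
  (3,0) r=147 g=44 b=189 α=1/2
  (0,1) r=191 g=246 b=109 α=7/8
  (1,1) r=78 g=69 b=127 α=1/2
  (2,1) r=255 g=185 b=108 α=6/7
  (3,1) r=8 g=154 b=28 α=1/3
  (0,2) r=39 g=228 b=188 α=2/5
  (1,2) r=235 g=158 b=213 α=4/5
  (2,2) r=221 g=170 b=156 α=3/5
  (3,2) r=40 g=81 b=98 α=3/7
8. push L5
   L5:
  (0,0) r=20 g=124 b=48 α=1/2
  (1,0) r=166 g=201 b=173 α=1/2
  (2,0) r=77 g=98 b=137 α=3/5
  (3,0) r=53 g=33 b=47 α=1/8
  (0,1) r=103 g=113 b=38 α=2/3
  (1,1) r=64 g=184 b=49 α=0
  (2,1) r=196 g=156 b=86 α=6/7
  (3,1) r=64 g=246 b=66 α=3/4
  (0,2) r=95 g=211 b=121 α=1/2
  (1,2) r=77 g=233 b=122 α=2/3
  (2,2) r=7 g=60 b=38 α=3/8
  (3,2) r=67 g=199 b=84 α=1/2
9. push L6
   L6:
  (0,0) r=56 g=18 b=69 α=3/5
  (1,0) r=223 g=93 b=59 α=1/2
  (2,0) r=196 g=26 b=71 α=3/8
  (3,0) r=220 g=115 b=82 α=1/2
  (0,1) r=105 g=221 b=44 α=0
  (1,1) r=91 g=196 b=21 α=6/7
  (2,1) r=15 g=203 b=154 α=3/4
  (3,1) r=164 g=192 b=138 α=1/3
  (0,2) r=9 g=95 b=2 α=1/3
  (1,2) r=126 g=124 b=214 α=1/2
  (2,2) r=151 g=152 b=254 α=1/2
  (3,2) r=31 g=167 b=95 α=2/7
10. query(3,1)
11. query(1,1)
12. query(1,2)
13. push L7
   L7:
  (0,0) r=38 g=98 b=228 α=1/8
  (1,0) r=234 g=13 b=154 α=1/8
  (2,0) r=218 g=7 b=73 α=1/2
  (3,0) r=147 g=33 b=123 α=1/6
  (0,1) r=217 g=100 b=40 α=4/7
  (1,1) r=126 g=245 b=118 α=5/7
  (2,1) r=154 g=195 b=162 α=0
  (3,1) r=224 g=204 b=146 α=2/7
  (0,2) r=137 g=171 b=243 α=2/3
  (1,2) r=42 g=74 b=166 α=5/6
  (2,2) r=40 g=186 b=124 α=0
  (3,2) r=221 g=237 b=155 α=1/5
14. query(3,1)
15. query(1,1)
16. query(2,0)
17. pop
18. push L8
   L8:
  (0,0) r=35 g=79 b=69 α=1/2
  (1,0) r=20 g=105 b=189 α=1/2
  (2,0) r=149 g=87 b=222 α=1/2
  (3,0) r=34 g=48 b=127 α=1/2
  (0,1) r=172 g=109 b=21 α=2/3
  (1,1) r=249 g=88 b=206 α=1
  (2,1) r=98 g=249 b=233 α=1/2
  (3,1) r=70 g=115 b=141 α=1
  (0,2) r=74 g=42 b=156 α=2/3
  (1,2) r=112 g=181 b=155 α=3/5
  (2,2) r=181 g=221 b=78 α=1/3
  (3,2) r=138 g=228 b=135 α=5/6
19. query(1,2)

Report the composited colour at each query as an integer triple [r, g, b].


at x=0,y=2 over L1,L2:
L1 α=1/2: [91, 40, 113]
L2 α=1/2: [88, 119/2, 59]
= [88, 60, 59]

query (1,1) [L1,L2,L3] — begin 0,0,0
L1 α=6/7: [396/7, 1128/7, 186]
L2 α=1/6: [1634/21, 6571/42, 949/6]
L3 α=1/3: [5284/63, 9889/63, 1666/9]
= [84, 157, 185]

(3,1) stack=L1,L2,L4,L5,L6; from [0,0,0]:
after L1 α=1/2: [40, 62, 102]
after L2 α=4/5: [172/5, 106/5, 38]
after L4 α=1/3: [128/5, 982/15, 104/3]
after L5 α=3/4: [272/5, 3013/15, 349/6]
after L6 α=1/3: [1364/15, 8906/45, 763/9]
= [91, 198, 85]

at x=1,y=1 over L1,L2,L4,L5,L6:
L1 α=6/7: [396/7, 1128/7, 186]
L2 α=1/6: [1634/21, 6571/42, 949/6]
L4 α=1/2: [1636/21, 9469/84, 1711/12]
L5 α=0: [1636/21, 9469/84, 1711/12]
L6 α=6/7: [13102/147, 108253/588, 3223/84]
rounded: [89, 184, 38]

query (1,2) [L1,L2,L4,L5,L6] — begin 0,0,0
after L1 α=2/3: [110/3, 458/3, 100]
after L2 α=1: [188, 159, 130]
after L4 α=4/5: [1128/5, 791/5, 982/5]
after L5 α=2/3: [1898/15, 3121/15, 734/5]
after L6 α=1/2: [1894/15, 4981/30, 902/5]
→ [126, 166, 180]

(3,1) stack=L1,L2,L4,L5,L6,L7; from [0,0,0]:
+L1 (α=1/2) → [40, 62, 102]
+L2 (α=4/5) → [172/5, 106/5, 38]
+L4 (α=1/3) → [128/5, 982/15, 104/3]
+L5 (α=3/4) → [272/5, 3013/15, 349/6]
+L6 (α=1/3) → [1364/15, 8906/45, 763/9]
+L7 (α=2/7) → [2708/21, 12578/63, 6443/63]
= [129, 200, 102]

at x=1,y=1 over L1,L2,L4,L5,L6,L7:
L1 α=6/7: [396/7, 1128/7, 186]
L2 α=1/6: [1634/21, 6571/42, 949/6]
L4 α=1/2: [1636/21, 9469/84, 1711/12]
L5 α=0: [1636/21, 9469/84, 1711/12]
L6 α=6/7: [13102/147, 108253/588, 3223/84]
L7 α=5/7: [118814/1029, 468403/2058, 28003/294]
rounded: [115, 228, 95]

at x=2,y=0 over L1,L2,L4,L5,L6,L7:
L1 α=1/4: [38, 233/4, 35]
L2 α=3/7: [176/7, 335/7, 293/7]
L4 α=1/7: [2687/49, 3102/49, 3340/49]
L5 α=3/5: [16693/245, 4122/49, 26819/245]
L6 α=3/8: [45505/392, 3054/49, 4657/49]
L7 α=1/2: [130961/784, 3397/98, 4117/49]
→ [167, 35, 84]

query (1,2) [L1,L2,L4,L5,L6,L8] — begin 0,0,0
after L1 α=2/3: [110/3, 458/3, 100]
after L2 α=1: [188, 159, 130]
after L4 α=4/5: [1128/5, 791/5, 982/5]
after L5 α=2/3: [1898/15, 3121/15, 734/5]
after L6 α=1/2: [1894/15, 4981/30, 902/5]
after L8 α=3/5: [8828/75, 13126/75, 4129/25]
→ [118, 175, 165]


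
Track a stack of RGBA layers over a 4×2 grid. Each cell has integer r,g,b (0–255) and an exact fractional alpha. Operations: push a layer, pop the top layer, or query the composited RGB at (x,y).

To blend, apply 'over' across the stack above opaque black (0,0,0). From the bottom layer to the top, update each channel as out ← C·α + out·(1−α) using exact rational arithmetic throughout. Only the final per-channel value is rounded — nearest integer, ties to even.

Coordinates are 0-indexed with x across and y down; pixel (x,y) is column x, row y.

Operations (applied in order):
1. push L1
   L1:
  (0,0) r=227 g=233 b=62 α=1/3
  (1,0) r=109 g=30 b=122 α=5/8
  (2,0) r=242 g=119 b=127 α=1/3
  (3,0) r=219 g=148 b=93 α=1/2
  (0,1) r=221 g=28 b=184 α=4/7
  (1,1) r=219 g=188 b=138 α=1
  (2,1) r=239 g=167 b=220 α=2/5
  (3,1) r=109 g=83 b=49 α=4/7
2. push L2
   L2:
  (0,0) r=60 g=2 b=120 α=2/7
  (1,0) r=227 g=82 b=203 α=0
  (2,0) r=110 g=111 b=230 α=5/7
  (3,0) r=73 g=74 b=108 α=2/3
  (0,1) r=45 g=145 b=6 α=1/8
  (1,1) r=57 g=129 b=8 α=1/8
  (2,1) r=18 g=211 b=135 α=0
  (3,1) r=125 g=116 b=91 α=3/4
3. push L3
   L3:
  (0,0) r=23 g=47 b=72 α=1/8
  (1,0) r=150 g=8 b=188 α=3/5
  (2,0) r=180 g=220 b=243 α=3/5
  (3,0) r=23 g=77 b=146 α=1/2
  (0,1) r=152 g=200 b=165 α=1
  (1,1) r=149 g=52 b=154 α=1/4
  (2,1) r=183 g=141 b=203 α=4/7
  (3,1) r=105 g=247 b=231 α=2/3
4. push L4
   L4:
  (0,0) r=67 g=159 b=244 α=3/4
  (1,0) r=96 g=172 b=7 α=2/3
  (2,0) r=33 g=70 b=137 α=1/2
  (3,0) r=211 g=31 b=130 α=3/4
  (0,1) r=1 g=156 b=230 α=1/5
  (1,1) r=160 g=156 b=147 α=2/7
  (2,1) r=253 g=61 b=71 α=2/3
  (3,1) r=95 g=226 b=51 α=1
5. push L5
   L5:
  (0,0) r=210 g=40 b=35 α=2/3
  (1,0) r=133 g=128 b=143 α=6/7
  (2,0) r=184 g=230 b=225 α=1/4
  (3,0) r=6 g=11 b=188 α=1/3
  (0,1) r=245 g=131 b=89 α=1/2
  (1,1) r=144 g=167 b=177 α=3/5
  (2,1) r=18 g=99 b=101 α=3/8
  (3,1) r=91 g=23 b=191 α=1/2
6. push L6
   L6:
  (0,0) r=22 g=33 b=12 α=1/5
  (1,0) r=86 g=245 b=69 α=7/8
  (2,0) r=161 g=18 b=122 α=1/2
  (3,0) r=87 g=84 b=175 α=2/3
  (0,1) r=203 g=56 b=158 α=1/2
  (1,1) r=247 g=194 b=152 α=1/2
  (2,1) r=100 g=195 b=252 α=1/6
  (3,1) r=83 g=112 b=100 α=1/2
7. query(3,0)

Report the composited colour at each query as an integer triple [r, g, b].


query (3,0) [L1,L2,L3,L4,L5,L6] — begin 0,0,0
after L1 α=1/2: [219/2, 74, 93/2]
after L2 α=2/3: [511/6, 74, 175/2]
after L3 α=1/2: [649/12, 151/2, 467/4]
after L4 α=3/4: [8245/48, 337/8, 2027/16]
after L5 α=1/3: [8389/72, 127/4, 1177/8]
after L6 α=2/3: [20917/216, 799/12, 3977/24]
rounded: [97, 67, 166]


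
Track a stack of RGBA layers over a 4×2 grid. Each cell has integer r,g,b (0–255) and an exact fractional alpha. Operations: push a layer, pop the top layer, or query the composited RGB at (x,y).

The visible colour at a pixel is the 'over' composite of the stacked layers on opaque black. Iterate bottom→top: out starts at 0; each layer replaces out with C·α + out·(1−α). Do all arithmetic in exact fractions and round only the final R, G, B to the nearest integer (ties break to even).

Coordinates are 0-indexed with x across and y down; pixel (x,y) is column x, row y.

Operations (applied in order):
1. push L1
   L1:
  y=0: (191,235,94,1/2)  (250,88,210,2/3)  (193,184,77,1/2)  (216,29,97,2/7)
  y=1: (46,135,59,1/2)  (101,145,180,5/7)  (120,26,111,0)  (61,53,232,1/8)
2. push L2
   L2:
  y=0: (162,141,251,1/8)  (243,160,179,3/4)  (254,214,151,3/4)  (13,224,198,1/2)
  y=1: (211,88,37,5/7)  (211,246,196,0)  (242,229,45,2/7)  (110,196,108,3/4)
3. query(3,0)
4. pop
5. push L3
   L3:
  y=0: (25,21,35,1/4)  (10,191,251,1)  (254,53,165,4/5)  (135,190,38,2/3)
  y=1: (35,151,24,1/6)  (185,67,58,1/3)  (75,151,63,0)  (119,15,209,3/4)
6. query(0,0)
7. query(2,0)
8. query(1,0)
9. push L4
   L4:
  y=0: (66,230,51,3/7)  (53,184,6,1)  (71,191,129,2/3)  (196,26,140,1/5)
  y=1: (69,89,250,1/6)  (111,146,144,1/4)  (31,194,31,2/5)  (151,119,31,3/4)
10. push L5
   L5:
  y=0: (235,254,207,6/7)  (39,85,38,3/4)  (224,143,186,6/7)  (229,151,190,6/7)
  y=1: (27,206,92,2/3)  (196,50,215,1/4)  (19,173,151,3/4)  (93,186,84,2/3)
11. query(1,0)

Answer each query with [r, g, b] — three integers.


query (3,0) [L1,L2] — begin 0,0,0
+L1 (α=2/7) → [432/7, 58/7, 194/7]
+L2 (α=1/2) → [523/14, 813/7, 790/7]
rounded: [37, 116, 113]

query (0,0) [L1,L3] — begin 0,0,0
after L1 α=1/2: [191/2, 235/2, 47]
after L3 α=1/4: [623/8, 747/8, 44]
rounded: [78, 93, 44]

at x=2,y=0 over L1,L3:
+L1 (α=1/2) → [193/2, 92, 77/2]
+L3 (α=4/5) → [445/2, 304/5, 1397/10]
rounded: [222, 61, 140]

(1,0) stack=L1,L3; from [0,0,0]:
after L1 α=2/3: [500/3, 176/3, 140]
after L3 α=1: [10, 191, 251]
= [10, 191, 251]

(1,0) stack=L1,L3,L4,L5; from [0,0,0]:
after L1 α=2/3: [500/3, 176/3, 140]
after L3 α=1: [10, 191, 251]
after L4 α=1: [53, 184, 6]
after L5 α=3/4: [85/2, 439/4, 30]
rounded: [42, 110, 30]


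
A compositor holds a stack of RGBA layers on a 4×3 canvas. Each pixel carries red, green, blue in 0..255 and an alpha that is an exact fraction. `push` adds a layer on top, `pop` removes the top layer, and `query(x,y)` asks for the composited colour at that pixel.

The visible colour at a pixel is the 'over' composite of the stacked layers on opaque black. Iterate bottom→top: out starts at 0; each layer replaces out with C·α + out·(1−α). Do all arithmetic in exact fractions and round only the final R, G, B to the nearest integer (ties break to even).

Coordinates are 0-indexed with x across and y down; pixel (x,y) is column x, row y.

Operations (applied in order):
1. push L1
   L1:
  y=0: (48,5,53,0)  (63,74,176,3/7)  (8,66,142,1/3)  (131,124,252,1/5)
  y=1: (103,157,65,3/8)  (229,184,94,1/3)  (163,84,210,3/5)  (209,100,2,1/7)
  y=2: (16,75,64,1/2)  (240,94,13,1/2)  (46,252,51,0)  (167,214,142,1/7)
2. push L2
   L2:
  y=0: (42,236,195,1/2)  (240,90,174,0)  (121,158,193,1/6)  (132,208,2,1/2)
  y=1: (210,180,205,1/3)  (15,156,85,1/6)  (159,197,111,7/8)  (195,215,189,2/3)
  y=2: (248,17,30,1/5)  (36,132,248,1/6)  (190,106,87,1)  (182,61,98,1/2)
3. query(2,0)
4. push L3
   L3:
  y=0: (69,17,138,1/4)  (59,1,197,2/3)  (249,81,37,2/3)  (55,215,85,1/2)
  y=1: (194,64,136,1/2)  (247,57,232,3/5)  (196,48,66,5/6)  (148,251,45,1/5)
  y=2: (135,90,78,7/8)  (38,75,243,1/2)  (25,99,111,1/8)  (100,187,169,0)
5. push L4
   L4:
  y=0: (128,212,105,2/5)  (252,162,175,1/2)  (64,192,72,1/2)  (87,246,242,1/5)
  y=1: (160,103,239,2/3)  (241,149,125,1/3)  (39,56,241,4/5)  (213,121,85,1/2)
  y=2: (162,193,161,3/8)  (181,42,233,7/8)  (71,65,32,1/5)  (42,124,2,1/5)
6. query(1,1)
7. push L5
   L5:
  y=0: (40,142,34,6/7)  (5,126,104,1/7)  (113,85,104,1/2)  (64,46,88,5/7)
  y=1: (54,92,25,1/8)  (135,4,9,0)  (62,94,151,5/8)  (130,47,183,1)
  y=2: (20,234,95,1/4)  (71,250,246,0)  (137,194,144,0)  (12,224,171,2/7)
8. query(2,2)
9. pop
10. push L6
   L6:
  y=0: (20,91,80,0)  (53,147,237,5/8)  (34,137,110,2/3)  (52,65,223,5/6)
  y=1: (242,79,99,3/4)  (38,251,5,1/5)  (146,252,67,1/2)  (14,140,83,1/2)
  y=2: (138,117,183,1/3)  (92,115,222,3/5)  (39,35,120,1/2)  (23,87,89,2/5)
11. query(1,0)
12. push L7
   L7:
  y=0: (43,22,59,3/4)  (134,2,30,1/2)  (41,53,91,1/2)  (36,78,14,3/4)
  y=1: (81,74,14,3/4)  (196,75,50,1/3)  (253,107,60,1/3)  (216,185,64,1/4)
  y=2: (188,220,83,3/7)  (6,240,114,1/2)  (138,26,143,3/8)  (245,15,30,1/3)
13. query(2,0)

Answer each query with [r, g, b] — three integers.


at x=2,y=0 over L1,L2:
+L1 (α=1/3) → [8/3, 22, 142/3]
+L2 (α=1/6) → [403/18, 134/3, 1289/18]
rounded: [22, 45, 72]

(1,1) stack=L1,L2,L3,L4; from [0,0,0]:
L1 α=1/3: [229/3, 184/3, 94/3]
L2 α=1/6: [595/9, 694/9, 725/18]
L3 α=3/5: [7859/45, 2927/45, 6989/45]
L4 α=1/3: [26563/135, 12559/135, 19603/135]
rounded: [197, 93, 145]

at x=2,y=2 over L1,L2,L3,L4,L5:
L1 α=0: [0, 0, 0]
L2 α=1: [190, 106, 87]
L3 α=1/8: [1355/8, 841/8, 90]
L4 α=1/5: [1497/10, 971/10, 392/5]
L5 α=0: [1497/10, 971/10, 392/5]
= [150, 97, 78]

at x=1,y=0 over L1,L2,L3,L4,L6:
L1 α=3/7: [27, 222/7, 528/7]
L2 α=0: [27, 222/7, 528/7]
L3 α=2/3: [145/3, 236/21, 3286/21]
L4 α=1/2: [901/6, 1819/21, 6961/42]
L6 α=5/8: [1431/16, 1741/14, 23551/112]
→ [89, 124, 210]

(2,0) stack=L1,L2,L3,L4,L6,L7; from [0,0,0]:
L1 α=1/3: [8/3, 22, 142/3]
L2 α=1/6: [403/18, 134/3, 1289/18]
L3 α=2/3: [9367/54, 620/9, 2621/54]
L4 α=1/2: [12823/108, 1174/9, 6509/108]
L6 α=2/3: [20167/324, 3640/27, 30269/324]
L7 α=1/2: [33451/648, 5071/54, 59753/648]
rounded: [52, 94, 92]


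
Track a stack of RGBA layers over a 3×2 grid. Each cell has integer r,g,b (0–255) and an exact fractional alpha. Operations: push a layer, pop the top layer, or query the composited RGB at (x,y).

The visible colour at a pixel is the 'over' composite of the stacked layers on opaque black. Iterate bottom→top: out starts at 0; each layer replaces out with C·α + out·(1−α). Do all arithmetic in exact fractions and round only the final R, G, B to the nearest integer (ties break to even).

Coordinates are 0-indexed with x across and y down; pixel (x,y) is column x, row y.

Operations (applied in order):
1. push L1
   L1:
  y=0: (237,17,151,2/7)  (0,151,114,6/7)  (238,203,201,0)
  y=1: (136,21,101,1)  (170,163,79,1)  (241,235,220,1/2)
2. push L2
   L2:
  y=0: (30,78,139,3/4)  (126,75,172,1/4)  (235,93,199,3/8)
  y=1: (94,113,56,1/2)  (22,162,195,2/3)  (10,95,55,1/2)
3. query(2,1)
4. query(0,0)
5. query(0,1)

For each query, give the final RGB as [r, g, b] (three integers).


at x=2,y=1 over L1,L2:
L1 α=1/2: [241/2, 235/2, 110]
L2 α=1/2: [261/4, 425/4, 165/2]
→ [65, 106, 82]

at x=0,y=0 over L1,L2:
+L1 (α=2/7) → [474/7, 34/7, 302/7]
+L2 (α=3/4) → [276/7, 418/7, 3221/28]
= [39, 60, 115]

query (0,1) [L1,L2] — begin 0,0,0
L1 α=1: [136, 21, 101]
L2 α=1/2: [115, 67, 157/2]
= [115, 67, 78]


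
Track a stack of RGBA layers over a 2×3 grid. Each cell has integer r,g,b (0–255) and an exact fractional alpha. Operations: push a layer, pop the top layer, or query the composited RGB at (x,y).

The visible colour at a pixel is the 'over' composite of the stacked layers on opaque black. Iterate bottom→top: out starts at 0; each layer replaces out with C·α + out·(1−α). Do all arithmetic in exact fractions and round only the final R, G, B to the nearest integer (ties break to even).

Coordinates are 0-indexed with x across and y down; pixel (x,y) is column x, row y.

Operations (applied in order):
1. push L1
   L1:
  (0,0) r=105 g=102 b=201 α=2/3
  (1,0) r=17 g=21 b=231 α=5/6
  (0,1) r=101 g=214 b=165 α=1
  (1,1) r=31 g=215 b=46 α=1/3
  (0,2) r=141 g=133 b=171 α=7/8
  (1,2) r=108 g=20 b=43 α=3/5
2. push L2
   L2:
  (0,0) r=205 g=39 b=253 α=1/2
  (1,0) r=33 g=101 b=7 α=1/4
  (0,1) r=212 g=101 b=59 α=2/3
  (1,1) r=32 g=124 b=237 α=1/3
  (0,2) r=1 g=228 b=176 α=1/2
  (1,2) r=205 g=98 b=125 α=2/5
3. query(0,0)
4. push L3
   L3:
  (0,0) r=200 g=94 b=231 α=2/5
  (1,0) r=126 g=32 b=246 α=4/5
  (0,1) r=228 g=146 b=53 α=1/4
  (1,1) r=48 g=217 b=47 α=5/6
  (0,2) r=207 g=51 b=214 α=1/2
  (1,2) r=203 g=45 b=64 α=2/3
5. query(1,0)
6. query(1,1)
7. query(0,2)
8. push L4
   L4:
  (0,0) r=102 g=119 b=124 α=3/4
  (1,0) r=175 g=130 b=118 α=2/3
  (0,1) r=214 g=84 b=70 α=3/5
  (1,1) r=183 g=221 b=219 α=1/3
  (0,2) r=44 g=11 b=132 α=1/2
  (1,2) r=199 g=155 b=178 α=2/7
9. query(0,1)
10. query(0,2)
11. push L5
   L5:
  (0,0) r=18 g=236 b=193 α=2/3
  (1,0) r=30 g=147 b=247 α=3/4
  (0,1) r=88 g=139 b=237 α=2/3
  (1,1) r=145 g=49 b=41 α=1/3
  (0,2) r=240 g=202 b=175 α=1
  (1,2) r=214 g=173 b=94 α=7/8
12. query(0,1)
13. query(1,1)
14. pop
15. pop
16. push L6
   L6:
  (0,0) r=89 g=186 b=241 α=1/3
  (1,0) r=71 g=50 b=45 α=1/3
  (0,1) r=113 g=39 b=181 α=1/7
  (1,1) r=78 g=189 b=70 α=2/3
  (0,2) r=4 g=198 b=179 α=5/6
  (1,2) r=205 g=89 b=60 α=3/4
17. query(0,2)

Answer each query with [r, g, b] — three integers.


query (0,0) [L1,L2] — begin 0,0,0
after L1 α=2/3: [70, 68, 134]
after L2 α=1/2: [275/2, 107/2, 387/2]
= [138, 54, 194]

query (1,0) [L1,L2,L3] — begin 0,0,0
after L1 α=5/6: [85/6, 35/2, 385/2]
after L2 α=1/4: [151/8, 307/8, 1169/8]
after L3 α=4/5: [4183/40, 1331/40, 9041/40]
→ [105, 33, 226]

query (1,1) [L1,L2,L3] — begin 0,0,0
+L1 (α=1/3) → [31/3, 215/3, 46/3]
+L2 (α=1/3) → [158/9, 802/9, 803/9]
+L3 (α=5/6) → [1159/27, 10567/54, 1459/27]
→ [43, 196, 54]

query (0,2) [L1,L2,L3] — begin 0,0,0
L1 α=7/8: [987/8, 931/8, 1197/8]
L2 α=1/2: [995/16, 2755/16, 2605/16]
L3 α=1/2: [4307/32, 3571/32, 6029/32]
= [135, 112, 188]

(0,1) stack=L1,L2,L3,L4; from [0,0,0]:
L1 α=1: [101, 214, 165]
L2 α=2/3: [175, 416/3, 283/3]
L3 α=1/4: [753/4, 281/2, 84]
L4 α=3/5: [2037/10, 533/5, 378/5]
rounded: [204, 107, 76]

at x=0,y=2 over L1,L2,L3,L4:
+L1 (α=7/8) → [987/8, 931/8, 1197/8]
+L2 (α=1/2) → [995/16, 2755/16, 2605/16]
+L3 (α=1/2) → [4307/32, 3571/32, 6029/32]
+L4 (α=1/2) → [5715/64, 3923/64, 10253/64]
→ [89, 61, 160]

query (0,1) [L1,L2,L3,L4,L5] — begin 0,0,0
L1 α=1: [101, 214, 165]
L2 α=2/3: [175, 416/3, 283/3]
L3 α=1/4: [753/4, 281/2, 84]
L4 α=3/5: [2037/10, 533/5, 378/5]
L5 α=2/3: [3797/30, 641/5, 916/5]
= [127, 128, 183]

query (1,1) [L1,L2,L3,L4,L5] — begin 0,0,0
+L1 (α=1/3) → [31/3, 215/3, 46/3]
+L2 (α=1/3) → [158/9, 802/9, 803/9]
+L3 (α=5/6) → [1159/27, 10567/54, 1459/27]
+L4 (α=1/3) → [7259/81, 16534/81, 8831/81]
+L5 (α=1/3) → [26263/243, 37037/243, 20983/243]
rounded: [108, 152, 86]

(0,2) stack=L1,L2,L3,L6; from [0,0,0]:
after L1 α=7/8: [987/8, 931/8, 1197/8]
after L2 α=1/2: [995/16, 2755/16, 2605/16]
after L3 α=1/2: [4307/32, 3571/32, 6029/32]
after L6 α=5/6: [1649/64, 35251/192, 34669/192]
rounded: [26, 184, 181]


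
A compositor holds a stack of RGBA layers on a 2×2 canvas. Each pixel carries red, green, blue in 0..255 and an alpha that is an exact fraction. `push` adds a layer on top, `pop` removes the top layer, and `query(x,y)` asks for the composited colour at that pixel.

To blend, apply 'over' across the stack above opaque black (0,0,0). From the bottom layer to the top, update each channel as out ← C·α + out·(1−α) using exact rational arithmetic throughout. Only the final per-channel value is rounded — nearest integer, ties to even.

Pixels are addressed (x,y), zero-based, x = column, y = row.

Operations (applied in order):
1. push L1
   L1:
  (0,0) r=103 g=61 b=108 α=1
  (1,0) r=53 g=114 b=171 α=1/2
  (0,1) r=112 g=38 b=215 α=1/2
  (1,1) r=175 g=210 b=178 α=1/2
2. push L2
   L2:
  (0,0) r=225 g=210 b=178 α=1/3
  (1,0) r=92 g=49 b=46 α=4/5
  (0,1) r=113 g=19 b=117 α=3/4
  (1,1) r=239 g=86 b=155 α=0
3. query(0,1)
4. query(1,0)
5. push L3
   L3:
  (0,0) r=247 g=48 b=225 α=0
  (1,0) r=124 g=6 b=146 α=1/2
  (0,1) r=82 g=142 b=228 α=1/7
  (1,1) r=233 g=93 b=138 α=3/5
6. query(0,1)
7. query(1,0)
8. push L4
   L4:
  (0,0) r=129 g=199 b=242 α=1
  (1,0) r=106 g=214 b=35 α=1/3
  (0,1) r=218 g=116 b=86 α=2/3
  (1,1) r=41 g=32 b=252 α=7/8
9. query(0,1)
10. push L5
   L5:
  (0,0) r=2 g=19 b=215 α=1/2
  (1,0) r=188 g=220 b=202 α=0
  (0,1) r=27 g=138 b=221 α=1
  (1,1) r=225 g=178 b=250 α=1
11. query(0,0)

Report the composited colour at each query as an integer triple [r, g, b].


query (0,1) [L1,L2] — begin 0,0,0
L1 α=1/2: [56, 19, 215/2]
L2 α=3/4: [395/4, 19, 917/8]
= [99, 19, 115]

query (1,0) [L1,L2] — begin 0,0,0
+L1 (α=1/2) → [53/2, 57, 171/2]
+L2 (α=4/5) → [789/10, 253/5, 539/10]
→ [79, 51, 54]

(0,1) stack=L1,L2,L3; from [0,0,0]:
L1 α=1/2: [56, 19, 215/2]
L2 α=3/4: [395/4, 19, 917/8]
L3 α=1/7: [1349/14, 256/7, 3663/28]
→ [96, 37, 131]

at x=1,y=0 over L1,L2,L3:
after L1 α=1/2: [53/2, 57, 171/2]
after L2 α=4/5: [789/10, 253/5, 539/10]
after L3 α=1/2: [2029/20, 283/10, 1999/20]
= [101, 28, 100]

query (0,1) [L1,L2,L3,L4] — begin 0,0,0
L1 α=1/2: [56, 19, 215/2]
L2 α=3/4: [395/4, 19, 917/8]
L3 α=1/7: [1349/14, 256/7, 3663/28]
L4 α=2/3: [7453/42, 1880/21, 8479/84]
rounded: [177, 90, 101]

at x=0,y=0 over L1,L2,L3,L4,L5:
after L1 α=1: [103, 61, 108]
after L2 α=1/3: [431/3, 332/3, 394/3]
after L3 α=0: [431/3, 332/3, 394/3]
after L4 α=1: [129, 199, 242]
after L5 α=1/2: [131/2, 109, 457/2]
= [66, 109, 228]
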